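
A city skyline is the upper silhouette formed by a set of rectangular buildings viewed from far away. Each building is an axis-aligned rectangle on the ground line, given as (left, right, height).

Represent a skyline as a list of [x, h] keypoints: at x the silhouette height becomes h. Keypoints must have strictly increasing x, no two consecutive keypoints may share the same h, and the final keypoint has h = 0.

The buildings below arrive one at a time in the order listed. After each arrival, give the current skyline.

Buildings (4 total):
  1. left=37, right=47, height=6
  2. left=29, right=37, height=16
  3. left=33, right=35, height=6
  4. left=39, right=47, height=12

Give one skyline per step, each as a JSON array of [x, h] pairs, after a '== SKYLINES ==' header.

== SKYLINES ==
[[37,6],[47,0]]
[[29,16],[37,6],[47,0]]
[[29,16],[37,6],[47,0]]
[[29,16],[37,6],[39,12],[47,0]]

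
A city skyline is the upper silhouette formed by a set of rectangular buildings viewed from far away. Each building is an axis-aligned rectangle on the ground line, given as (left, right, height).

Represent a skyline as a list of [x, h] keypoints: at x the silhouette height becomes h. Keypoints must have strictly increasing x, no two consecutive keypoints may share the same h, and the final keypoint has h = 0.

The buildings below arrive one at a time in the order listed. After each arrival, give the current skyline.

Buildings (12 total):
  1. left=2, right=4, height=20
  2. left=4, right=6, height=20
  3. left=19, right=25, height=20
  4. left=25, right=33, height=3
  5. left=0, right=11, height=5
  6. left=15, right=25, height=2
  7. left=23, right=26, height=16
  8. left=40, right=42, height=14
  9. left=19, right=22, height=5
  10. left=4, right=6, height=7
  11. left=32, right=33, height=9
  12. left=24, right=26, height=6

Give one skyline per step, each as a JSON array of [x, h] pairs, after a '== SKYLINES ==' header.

== SKYLINES ==
[[2,20],[4,0]]
[[2,20],[6,0]]
[[2,20],[6,0],[19,20],[25,0]]
[[2,20],[6,0],[19,20],[25,3],[33,0]]
[[0,5],[2,20],[6,5],[11,0],[19,20],[25,3],[33,0]]
[[0,5],[2,20],[6,5],[11,0],[15,2],[19,20],[25,3],[33,0]]
[[0,5],[2,20],[6,5],[11,0],[15,2],[19,20],[25,16],[26,3],[33,0]]
[[0,5],[2,20],[6,5],[11,0],[15,2],[19,20],[25,16],[26,3],[33,0],[40,14],[42,0]]
[[0,5],[2,20],[6,5],[11,0],[15,2],[19,20],[25,16],[26,3],[33,0],[40,14],[42,0]]
[[0,5],[2,20],[6,5],[11,0],[15,2],[19,20],[25,16],[26,3],[33,0],[40,14],[42,0]]
[[0,5],[2,20],[6,5],[11,0],[15,2],[19,20],[25,16],[26,3],[32,9],[33,0],[40,14],[42,0]]
[[0,5],[2,20],[6,5],[11,0],[15,2],[19,20],[25,16],[26,3],[32,9],[33,0],[40,14],[42,0]]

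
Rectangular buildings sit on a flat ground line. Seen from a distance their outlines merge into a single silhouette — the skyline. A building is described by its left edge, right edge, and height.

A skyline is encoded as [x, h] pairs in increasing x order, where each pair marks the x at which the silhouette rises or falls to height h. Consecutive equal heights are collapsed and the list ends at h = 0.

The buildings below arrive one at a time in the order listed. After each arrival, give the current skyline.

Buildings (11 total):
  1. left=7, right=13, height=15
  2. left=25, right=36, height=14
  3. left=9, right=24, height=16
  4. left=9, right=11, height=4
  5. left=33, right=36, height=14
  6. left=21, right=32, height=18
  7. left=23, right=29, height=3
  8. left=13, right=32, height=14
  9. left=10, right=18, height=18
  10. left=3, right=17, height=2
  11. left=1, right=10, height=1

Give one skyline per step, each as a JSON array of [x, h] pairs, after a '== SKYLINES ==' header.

== SKYLINES ==
[[7,15],[13,0]]
[[7,15],[13,0],[25,14],[36,0]]
[[7,15],[9,16],[24,0],[25,14],[36,0]]
[[7,15],[9,16],[24,0],[25,14],[36,0]]
[[7,15],[9,16],[24,0],[25,14],[36,0]]
[[7,15],[9,16],[21,18],[32,14],[36,0]]
[[7,15],[9,16],[21,18],[32,14],[36,0]]
[[7,15],[9,16],[21,18],[32,14],[36,0]]
[[7,15],[9,16],[10,18],[18,16],[21,18],[32,14],[36,0]]
[[3,2],[7,15],[9,16],[10,18],[18,16],[21,18],[32,14],[36,0]]
[[1,1],[3,2],[7,15],[9,16],[10,18],[18,16],[21,18],[32,14],[36,0]]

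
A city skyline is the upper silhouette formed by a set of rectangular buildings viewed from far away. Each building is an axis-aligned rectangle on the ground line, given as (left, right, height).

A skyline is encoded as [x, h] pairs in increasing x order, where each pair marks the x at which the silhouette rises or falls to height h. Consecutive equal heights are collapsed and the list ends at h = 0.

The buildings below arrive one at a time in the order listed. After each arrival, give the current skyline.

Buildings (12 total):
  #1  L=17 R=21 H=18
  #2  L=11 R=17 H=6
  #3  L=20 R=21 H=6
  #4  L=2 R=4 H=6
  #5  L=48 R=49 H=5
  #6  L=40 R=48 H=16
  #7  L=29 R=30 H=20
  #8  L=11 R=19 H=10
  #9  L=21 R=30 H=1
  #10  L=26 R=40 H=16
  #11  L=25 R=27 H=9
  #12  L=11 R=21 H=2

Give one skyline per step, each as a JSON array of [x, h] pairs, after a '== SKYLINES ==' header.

== SKYLINES ==
[[17,18],[21,0]]
[[11,6],[17,18],[21,0]]
[[11,6],[17,18],[21,0]]
[[2,6],[4,0],[11,6],[17,18],[21,0]]
[[2,6],[4,0],[11,6],[17,18],[21,0],[48,5],[49,0]]
[[2,6],[4,0],[11,6],[17,18],[21,0],[40,16],[48,5],[49,0]]
[[2,6],[4,0],[11,6],[17,18],[21,0],[29,20],[30,0],[40,16],[48,5],[49,0]]
[[2,6],[4,0],[11,10],[17,18],[21,0],[29,20],[30,0],[40,16],[48,5],[49,0]]
[[2,6],[4,0],[11,10],[17,18],[21,1],[29,20],[30,0],[40,16],[48,5],[49,0]]
[[2,6],[4,0],[11,10],[17,18],[21,1],[26,16],[29,20],[30,16],[48,5],[49,0]]
[[2,6],[4,0],[11,10],[17,18],[21,1],[25,9],[26,16],[29,20],[30,16],[48,5],[49,0]]
[[2,6],[4,0],[11,10],[17,18],[21,1],[25,9],[26,16],[29,20],[30,16],[48,5],[49,0]]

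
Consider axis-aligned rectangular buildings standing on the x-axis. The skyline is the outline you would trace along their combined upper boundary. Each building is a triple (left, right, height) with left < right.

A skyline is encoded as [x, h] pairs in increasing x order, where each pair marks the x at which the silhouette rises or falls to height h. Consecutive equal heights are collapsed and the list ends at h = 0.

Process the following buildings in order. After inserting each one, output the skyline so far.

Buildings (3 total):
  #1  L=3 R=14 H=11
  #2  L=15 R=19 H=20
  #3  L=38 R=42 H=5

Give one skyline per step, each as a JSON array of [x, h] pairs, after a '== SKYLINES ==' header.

== SKYLINES ==
[[3,11],[14,0]]
[[3,11],[14,0],[15,20],[19,0]]
[[3,11],[14,0],[15,20],[19,0],[38,5],[42,0]]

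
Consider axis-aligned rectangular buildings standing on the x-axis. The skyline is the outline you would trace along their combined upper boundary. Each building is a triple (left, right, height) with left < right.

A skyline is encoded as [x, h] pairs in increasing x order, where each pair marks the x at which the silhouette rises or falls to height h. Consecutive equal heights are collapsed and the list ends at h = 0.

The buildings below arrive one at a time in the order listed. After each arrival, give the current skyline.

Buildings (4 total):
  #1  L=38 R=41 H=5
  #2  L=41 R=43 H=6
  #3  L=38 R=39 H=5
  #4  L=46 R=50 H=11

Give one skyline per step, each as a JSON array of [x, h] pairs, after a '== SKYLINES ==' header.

== SKYLINES ==
[[38,5],[41,0]]
[[38,5],[41,6],[43,0]]
[[38,5],[41,6],[43,0]]
[[38,5],[41,6],[43,0],[46,11],[50,0]]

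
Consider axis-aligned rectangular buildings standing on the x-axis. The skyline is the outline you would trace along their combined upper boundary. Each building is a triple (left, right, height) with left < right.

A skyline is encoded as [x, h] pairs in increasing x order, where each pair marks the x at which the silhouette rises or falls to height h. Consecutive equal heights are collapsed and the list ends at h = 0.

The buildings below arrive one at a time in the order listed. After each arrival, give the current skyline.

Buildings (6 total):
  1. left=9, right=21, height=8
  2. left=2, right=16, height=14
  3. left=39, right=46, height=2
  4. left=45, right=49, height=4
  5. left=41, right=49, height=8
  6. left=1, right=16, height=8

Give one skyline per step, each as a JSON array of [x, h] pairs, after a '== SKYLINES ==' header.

== SKYLINES ==
[[9,8],[21,0]]
[[2,14],[16,8],[21,0]]
[[2,14],[16,8],[21,0],[39,2],[46,0]]
[[2,14],[16,8],[21,0],[39,2],[45,4],[49,0]]
[[2,14],[16,8],[21,0],[39,2],[41,8],[49,0]]
[[1,8],[2,14],[16,8],[21,0],[39,2],[41,8],[49,0]]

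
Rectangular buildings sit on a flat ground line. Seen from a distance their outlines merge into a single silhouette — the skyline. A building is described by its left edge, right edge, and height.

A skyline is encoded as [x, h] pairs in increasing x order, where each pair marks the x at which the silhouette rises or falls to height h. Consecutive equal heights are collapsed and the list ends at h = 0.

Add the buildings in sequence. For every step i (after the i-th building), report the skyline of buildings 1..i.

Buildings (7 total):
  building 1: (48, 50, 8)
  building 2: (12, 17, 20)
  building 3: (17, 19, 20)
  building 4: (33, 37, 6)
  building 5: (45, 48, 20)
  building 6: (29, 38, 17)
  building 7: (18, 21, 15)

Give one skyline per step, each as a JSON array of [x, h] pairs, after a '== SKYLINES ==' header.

== SKYLINES ==
[[48,8],[50,0]]
[[12,20],[17,0],[48,8],[50,0]]
[[12,20],[19,0],[48,8],[50,0]]
[[12,20],[19,0],[33,6],[37,0],[48,8],[50,0]]
[[12,20],[19,0],[33,6],[37,0],[45,20],[48,8],[50,0]]
[[12,20],[19,0],[29,17],[38,0],[45,20],[48,8],[50,0]]
[[12,20],[19,15],[21,0],[29,17],[38,0],[45,20],[48,8],[50,0]]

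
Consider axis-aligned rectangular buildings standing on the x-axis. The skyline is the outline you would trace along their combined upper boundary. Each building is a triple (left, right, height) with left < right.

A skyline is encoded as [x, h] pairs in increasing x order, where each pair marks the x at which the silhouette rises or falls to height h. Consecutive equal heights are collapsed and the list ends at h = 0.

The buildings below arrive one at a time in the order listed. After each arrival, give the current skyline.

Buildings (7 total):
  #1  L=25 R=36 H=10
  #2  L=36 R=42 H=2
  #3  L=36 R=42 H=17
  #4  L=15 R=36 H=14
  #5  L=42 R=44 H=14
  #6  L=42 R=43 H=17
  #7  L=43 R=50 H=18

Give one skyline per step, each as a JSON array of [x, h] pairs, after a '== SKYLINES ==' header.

== SKYLINES ==
[[25,10],[36,0]]
[[25,10],[36,2],[42,0]]
[[25,10],[36,17],[42,0]]
[[15,14],[36,17],[42,0]]
[[15,14],[36,17],[42,14],[44,0]]
[[15,14],[36,17],[43,14],[44,0]]
[[15,14],[36,17],[43,18],[50,0]]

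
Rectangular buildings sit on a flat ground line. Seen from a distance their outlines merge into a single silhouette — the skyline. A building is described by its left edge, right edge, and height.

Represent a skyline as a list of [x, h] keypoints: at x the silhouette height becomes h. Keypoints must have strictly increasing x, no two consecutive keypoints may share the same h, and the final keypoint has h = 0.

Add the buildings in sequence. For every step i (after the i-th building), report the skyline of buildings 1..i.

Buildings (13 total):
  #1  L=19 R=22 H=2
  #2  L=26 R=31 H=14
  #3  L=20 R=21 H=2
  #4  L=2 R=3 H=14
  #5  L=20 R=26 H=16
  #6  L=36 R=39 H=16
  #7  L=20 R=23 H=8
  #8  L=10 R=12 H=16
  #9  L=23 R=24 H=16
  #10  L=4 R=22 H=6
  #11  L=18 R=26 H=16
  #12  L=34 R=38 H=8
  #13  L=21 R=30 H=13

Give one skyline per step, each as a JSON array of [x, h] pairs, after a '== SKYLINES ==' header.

== SKYLINES ==
[[19,2],[22,0]]
[[19,2],[22,0],[26,14],[31,0]]
[[19,2],[22,0],[26,14],[31,0]]
[[2,14],[3,0],[19,2],[22,0],[26,14],[31,0]]
[[2,14],[3,0],[19,2],[20,16],[26,14],[31,0]]
[[2,14],[3,0],[19,2],[20,16],[26,14],[31,0],[36,16],[39,0]]
[[2,14],[3,0],[19,2],[20,16],[26,14],[31,0],[36,16],[39,0]]
[[2,14],[3,0],[10,16],[12,0],[19,2],[20,16],[26,14],[31,0],[36,16],[39,0]]
[[2,14],[3,0],[10,16],[12,0],[19,2],[20,16],[26,14],[31,0],[36,16],[39,0]]
[[2,14],[3,0],[4,6],[10,16],[12,6],[20,16],[26,14],[31,0],[36,16],[39,0]]
[[2,14],[3,0],[4,6],[10,16],[12,6],[18,16],[26,14],[31,0],[36,16],[39,0]]
[[2,14],[3,0],[4,6],[10,16],[12,6],[18,16],[26,14],[31,0],[34,8],[36,16],[39,0]]
[[2,14],[3,0],[4,6],[10,16],[12,6],[18,16],[26,14],[31,0],[34,8],[36,16],[39,0]]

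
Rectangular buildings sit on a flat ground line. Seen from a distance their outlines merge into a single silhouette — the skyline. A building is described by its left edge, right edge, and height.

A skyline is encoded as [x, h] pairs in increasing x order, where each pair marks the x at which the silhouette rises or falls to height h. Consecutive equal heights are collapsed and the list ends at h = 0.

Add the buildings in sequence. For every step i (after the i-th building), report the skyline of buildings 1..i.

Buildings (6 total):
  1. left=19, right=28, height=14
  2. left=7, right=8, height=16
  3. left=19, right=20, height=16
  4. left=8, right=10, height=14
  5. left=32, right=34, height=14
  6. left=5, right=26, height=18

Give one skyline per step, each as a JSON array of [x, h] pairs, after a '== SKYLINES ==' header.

== SKYLINES ==
[[19,14],[28,0]]
[[7,16],[8,0],[19,14],[28,0]]
[[7,16],[8,0],[19,16],[20,14],[28,0]]
[[7,16],[8,14],[10,0],[19,16],[20,14],[28,0]]
[[7,16],[8,14],[10,0],[19,16],[20,14],[28,0],[32,14],[34,0]]
[[5,18],[26,14],[28,0],[32,14],[34,0]]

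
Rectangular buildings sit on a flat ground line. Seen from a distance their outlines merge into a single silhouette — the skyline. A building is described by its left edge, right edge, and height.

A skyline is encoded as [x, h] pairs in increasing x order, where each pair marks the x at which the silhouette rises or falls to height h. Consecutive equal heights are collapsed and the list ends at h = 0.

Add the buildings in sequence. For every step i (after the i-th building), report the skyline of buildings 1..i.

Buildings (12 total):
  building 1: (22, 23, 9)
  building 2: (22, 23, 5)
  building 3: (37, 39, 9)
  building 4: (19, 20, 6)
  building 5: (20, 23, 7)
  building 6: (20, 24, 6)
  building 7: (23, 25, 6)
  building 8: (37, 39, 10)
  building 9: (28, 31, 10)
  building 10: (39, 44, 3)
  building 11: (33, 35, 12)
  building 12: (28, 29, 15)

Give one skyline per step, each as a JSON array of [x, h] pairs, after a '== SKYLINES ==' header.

== SKYLINES ==
[[22,9],[23,0]]
[[22,9],[23,0]]
[[22,9],[23,0],[37,9],[39,0]]
[[19,6],[20,0],[22,9],[23,0],[37,9],[39,0]]
[[19,6],[20,7],[22,9],[23,0],[37,9],[39,0]]
[[19,6],[20,7],[22,9],[23,6],[24,0],[37,9],[39,0]]
[[19,6],[20,7],[22,9],[23,6],[25,0],[37,9],[39,0]]
[[19,6],[20,7],[22,9],[23,6],[25,0],[37,10],[39,0]]
[[19,6],[20,7],[22,9],[23,6],[25,0],[28,10],[31,0],[37,10],[39,0]]
[[19,6],[20,7],[22,9],[23,6],[25,0],[28,10],[31,0],[37,10],[39,3],[44,0]]
[[19,6],[20,7],[22,9],[23,6],[25,0],[28,10],[31,0],[33,12],[35,0],[37,10],[39,3],[44,0]]
[[19,6],[20,7],[22,9],[23,6],[25,0],[28,15],[29,10],[31,0],[33,12],[35,0],[37,10],[39,3],[44,0]]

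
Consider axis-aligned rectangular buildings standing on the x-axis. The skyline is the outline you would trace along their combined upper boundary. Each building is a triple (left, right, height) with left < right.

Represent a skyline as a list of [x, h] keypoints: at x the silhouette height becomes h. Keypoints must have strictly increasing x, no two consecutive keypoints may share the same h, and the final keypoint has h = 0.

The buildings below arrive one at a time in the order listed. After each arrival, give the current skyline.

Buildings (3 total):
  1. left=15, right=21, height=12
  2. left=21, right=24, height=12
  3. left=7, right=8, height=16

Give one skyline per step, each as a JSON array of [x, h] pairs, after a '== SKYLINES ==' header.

== SKYLINES ==
[[15,12],[21,0]]
[[15,12],[24,0]]
[[7,16],[8,0],[15,12],[24,0]]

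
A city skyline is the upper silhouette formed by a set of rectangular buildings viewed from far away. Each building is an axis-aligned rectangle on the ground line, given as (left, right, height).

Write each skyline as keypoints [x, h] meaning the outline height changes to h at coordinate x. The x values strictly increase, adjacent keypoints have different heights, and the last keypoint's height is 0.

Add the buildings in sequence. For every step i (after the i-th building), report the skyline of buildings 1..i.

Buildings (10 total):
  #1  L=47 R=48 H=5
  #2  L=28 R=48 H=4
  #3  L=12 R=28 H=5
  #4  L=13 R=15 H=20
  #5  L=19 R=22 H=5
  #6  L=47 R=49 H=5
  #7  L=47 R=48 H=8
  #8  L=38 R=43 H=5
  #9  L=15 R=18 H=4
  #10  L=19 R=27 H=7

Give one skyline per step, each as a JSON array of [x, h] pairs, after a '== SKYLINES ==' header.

== SKYLINES ==
[[47,5],[48,0]]
[[28,4],[47,5],[48,0]]
[[12,5],[28,4],[47,5],[48,0]]
[[12,5],[13,20],[15,5],[28,4],[47,5],[48,0]]
[[12,5],[13,20],[15,5],[28,4],[47,5],[48,0]]
[[12,5],[13,20],[15,5],[28,4],[47,5],[49,0]]
[[12,5],[13,20],[15,5],[28,4],[47,8],[48,5],[49,0]]
[[12,5],[13,20],[15,5],[28,4],[38,5],[43,4],[47,8],[48,5],[49,0]]
[[12,5],[13,20],[15,5],[28,4],[38,5],[43,4],[47,8],[48,5],[49,0]]
[[12,5],[13,20],[15,5],[19,7],[27,5],[28,4],[38,5],[43,4],[47,8],[48,5],[49,0]]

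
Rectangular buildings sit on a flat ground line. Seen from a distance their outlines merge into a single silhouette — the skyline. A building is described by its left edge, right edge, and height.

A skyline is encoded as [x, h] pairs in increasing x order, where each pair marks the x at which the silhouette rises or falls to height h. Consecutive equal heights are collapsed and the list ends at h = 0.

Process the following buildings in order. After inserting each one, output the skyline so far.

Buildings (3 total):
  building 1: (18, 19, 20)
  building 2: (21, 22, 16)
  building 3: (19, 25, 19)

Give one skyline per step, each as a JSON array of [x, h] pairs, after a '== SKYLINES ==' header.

== SKYLINES ==
[[18,20],[19,0]]
[[18,20],[19,0],[21,16],[22,0]]
[[18,20],[19,19],[25,0]]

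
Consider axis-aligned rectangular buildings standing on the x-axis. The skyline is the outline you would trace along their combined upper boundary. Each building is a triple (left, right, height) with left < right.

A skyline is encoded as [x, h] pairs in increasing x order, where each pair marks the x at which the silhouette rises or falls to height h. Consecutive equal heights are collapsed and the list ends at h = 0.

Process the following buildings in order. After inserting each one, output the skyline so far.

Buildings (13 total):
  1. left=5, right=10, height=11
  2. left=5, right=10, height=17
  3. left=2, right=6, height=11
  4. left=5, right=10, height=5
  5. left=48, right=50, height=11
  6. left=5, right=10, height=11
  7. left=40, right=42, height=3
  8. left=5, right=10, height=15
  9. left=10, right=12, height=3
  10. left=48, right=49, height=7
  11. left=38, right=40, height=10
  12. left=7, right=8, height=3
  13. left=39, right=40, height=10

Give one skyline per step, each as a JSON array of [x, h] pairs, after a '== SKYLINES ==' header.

== SKYLINES ==
[[5,11],[10,0]]
[[5,17],[10,0]]
[[2,11],[5,17],[10,0]]
[[2,11],[5,17],[10,0]]
[[2,11],[5,17],[10,0],[48,11],[50,0]]
[[2,11],[5,17],[10,0],[48,11],[50,0]]
[[2,11],[5,17],[10,0],[40,3],[42,0],[48,11],[50,0]]
[[2,11],[5,17],[10,0],[40,3],[42,0],[48,11],[50,0]]
[[2,11],[5,17],[10,3],[12,0],[40,3],[42,0],[48,11],[50,0]]
[[2,11],[5,17],[10,3],[12,0],[40,3],[42,0],[48,11],[50,0]]
[[2,11],[5,17],[10,3],[12,0],[38,10],[40,3],[42,0],[48,11],[50,0]]
[[2,11],[5,17],[10,3],[12,0],[38,10],[40,3],[42,0],[48,11],[50,0]]
[[2,11],[5,17],[10,3],[12,0],[38,10],[40,3],[42,0],[48,11],[50,0]]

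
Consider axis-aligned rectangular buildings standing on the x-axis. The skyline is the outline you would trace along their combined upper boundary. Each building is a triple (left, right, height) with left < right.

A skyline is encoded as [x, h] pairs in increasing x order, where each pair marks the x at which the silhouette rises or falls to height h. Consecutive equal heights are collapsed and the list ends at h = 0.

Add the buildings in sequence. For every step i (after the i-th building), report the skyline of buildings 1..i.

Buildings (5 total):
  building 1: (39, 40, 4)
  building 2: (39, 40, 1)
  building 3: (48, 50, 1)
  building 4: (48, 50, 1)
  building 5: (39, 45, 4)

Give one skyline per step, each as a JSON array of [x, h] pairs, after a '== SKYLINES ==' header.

== SKYLINES ==
[[39,4],[40,0]]
[[39,4],[40,0]]
[[39,4],[40,0],[48,1],[50,0]]
[[39,4],[40,0],[48,1],[50,0]]
[[39,4],[45,0],[48,1],[50,0]]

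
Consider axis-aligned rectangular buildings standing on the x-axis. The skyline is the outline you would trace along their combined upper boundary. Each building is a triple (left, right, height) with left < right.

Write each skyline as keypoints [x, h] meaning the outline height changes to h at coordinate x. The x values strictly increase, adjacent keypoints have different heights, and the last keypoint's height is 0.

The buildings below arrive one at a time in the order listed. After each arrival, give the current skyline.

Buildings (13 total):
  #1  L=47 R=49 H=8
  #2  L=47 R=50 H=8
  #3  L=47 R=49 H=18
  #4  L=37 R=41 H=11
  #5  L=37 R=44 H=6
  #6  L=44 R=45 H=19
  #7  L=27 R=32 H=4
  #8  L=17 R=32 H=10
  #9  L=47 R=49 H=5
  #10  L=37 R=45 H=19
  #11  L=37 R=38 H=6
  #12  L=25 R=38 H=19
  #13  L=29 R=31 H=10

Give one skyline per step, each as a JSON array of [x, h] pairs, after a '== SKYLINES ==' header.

== SKYLINES ==
[[47,8],[49,0]]
[[47,8],[50,0]]
[[47,18],[49,8],[50,0]]
[[37,11],[41,0],[47,18],[49,8],[50,0]]
[[37,11],[41,6],[44,0],[47,18],[49,8],[50,0]]
[[37,11],[41,6],[44,19],[45,0],[47,18],[49,8],[50,0]]
[[27,4],[32,0],[37,11],[41,6],[44,19],[45,0],[47,18],[49,8],[50,0]]
[[17,10],[32,0],[37,11],[41,6],[44,19],[45,0],[47,18],[49,8],[50,0]]
[[17,10],[32,0],[37,11],[41,6],[44,19],[45,0],[47,18],[49,8],[50,0]]
[[17,10],[32,0],[37,19],[45,0],[47,18],[49,8],[50,0]]
[[17,10],[32,0],[37,19],[45,0],[47,18],[49,8],[50,0]]
[[17,10],[25,19],[45,0],[47,18],[49,8],[50,0]]
[[17,10],[25,19],[45,0],[47,18],[49,8],[50,0]]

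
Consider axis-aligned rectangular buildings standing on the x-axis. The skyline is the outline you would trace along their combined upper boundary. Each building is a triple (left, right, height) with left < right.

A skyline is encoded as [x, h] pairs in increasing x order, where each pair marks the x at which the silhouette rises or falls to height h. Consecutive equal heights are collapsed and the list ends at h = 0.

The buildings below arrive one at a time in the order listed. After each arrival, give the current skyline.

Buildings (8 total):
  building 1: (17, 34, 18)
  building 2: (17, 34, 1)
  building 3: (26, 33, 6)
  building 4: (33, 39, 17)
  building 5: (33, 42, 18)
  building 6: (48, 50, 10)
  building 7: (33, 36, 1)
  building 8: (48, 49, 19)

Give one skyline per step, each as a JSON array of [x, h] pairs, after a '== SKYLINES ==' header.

== SKYLINES ==
[[17,18],[34,0]]
[[17,18],[34,0]]
[[17,18],[34,0]]
[[17,18],[34,17],[39,0]]
[[17,18],[42,0]]
[[17,18],[42,0],[48,10],[50,0]]
[[17,18],[42,0],[48,10],[50,0]]
[[17,18],[42,0],[48,19],[49,10],[50,0]]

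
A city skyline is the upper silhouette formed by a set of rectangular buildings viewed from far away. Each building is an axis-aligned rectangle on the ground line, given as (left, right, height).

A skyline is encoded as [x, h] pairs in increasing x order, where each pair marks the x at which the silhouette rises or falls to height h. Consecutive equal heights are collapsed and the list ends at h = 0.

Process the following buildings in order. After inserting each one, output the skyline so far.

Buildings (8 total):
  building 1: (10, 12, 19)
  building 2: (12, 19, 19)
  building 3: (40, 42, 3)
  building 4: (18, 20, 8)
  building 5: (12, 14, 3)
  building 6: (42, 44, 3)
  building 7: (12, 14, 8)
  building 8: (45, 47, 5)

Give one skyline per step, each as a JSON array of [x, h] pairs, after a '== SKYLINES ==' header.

== SKYLINES ==
[[10,19],[12,0]]
[[10,19],[19,0]]
[[10,19],[19,0],[40,3],[42,0]]
[[10,19],[19,8],[20,0],[40,3],[42,0]]
[[10,19],[19,8],[20,0],[40,3],[42,0]]
[[10,19],[19,8],[20,0],[40,3],[44,0]]
[[10,19],[19,8],[20,0],[40,3],[44,0]]
[[10,19],[19,8],[20,0],[40,3],[44,0],[45,5],[47,0]]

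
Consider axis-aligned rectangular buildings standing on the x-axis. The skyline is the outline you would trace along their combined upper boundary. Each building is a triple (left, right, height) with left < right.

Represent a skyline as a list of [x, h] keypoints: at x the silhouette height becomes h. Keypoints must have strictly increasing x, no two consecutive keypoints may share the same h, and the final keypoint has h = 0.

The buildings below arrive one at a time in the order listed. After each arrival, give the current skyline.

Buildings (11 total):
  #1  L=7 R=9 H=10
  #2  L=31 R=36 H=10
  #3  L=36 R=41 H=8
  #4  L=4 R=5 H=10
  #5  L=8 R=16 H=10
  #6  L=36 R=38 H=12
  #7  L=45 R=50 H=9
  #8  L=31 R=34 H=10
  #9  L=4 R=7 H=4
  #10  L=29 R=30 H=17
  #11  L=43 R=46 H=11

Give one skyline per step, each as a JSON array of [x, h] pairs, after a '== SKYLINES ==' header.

== SKYLINES ==
[[7,10],[9,0]]
[[7,10],[9,0],[31,10],[36,0]]
[[7,10],[9,0],[31,10],[36,8],[41,0]]
[[4,10],[5,0],[7,10],[9,0],[31,10],[36,8],[41,0]]
[[4,10],[5,0],[7,10],[16,0],[31,10],[36,8],[41,0]]
[[4,10],[5,0],[7,10],[16,0],[31,10],[36,12],[38,8],[41,0]]
[[4,10],[5,0],[7,10],[16,0],[31,10],[36,12],[38,8],[41,0],[45,9],[50,0]]
[[4,10],[5,0],[7,10],[16,0],[31,10],[36,12],[38,8],[41,0],[45,9],[50,0]]
[[4,10],[5,4],[7,10],[16,0],[31,10],[36,12],[38,8],[41,0],[45,9],[50,0]]
[[4,10],[5,4],[7,10],[16,0],[29,17],[30,0],[31,10],[36,12],[38,8],[41,0],[45,9],[50,0]]
[[4,10],[5,4],[7,10],[16,0],[29,17],[30,0],[31,10],[36,12],[38,8],[41,0],[43,11],[46,9],[50,0]]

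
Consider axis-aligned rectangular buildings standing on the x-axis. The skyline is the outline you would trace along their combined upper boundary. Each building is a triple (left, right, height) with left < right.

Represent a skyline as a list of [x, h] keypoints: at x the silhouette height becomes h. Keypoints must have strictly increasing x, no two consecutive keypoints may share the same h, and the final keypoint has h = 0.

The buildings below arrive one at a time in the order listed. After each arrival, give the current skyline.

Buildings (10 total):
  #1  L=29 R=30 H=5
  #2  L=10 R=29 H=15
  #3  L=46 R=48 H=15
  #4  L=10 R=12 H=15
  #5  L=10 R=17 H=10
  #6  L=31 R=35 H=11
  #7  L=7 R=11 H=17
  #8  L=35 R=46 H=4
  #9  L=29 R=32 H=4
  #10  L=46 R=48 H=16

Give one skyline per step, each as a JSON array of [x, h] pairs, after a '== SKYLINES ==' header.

== SKYLINES ==
[[29,5],[30,0]]
[[10,15],[29,5],[30,0]]
[[10,15],[29,5],[30,0],[46,15],[48,0]]
[[10,15],[29,5],[30,0],[46,15],[48,0]]
[[10,15],[29,5],[30,0],[46,15],[48,0]]
[[10,15],[29,5],[30,0],[31,11],[35,0],[46,15],[48,0]]
[[7,17],[11,15],[29,5],[30,0],[31,11],[35,0],[46,15],[48,0]]
[[7,17],[11,15],[29,5],[30,0],[31,11],[35,4],[46,15],[48,0]]
[[7,17],[11,15],[29,5],[30,4],[31,11],[35,4],[46,15],[48,0]]
[[7,17],[11,15],[29,5],[30,4],[31,11],[35,4],[46,16],[48,0]]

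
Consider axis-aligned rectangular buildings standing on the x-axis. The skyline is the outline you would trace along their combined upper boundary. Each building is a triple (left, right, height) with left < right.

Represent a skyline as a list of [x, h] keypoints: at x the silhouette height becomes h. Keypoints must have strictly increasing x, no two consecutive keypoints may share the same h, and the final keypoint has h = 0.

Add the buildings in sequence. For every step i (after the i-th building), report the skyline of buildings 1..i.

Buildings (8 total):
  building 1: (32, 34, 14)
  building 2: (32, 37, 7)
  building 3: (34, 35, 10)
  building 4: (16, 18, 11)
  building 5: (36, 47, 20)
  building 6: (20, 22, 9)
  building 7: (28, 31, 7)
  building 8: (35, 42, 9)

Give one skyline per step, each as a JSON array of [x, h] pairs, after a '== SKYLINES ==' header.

== SKYLINES ==
[[32,14],[34,0]]
[[32,14],[34,7],[37,0]]
[[32,14],[34,10],[35,7],[37,0]]
[[16,11],[18,0],[32,14],[34,10],[35,7],[37,0]]
[[16,11],[18,0],[32,14],[34,10],[35,7],[36,20],[47,0]]
[[16,11],[18,0],[20,9],[22,0],[32,14],[34,10],[35,7],[36,20],[47,0]]
[[16,11],[18,0],[20,9],[22,0],[28,7],[31,0],[32,14],[34,10],[35,7],[36,20],[47,0]]
[[16,11],[18,0],[20,9],[22,0],[28,7],[31,0],[32,14],[34,10],[35,9],[36,20],[47,0]]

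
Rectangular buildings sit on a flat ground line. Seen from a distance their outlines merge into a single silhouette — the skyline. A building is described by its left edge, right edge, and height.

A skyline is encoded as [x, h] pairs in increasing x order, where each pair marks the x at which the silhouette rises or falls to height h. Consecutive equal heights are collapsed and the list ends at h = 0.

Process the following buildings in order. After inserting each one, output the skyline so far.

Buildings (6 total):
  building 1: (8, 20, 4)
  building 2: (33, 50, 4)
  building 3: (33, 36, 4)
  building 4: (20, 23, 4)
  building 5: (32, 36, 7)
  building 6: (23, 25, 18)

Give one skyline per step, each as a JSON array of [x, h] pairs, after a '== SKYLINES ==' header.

== SKYLINES ==
[[8,4],[20,0]]
[[8,4],[20,0],[33,4],[50,0]]
[[8,4],[20,0],[33,4],[50,0]]
[[8,4],[23,0],[33,4],[50,0]]
[[8,4],[23,0],[32,7],[36,4],[50,0]]
[[8,4],[23,18],[25,0],[32,7],[36,4],[50,0]]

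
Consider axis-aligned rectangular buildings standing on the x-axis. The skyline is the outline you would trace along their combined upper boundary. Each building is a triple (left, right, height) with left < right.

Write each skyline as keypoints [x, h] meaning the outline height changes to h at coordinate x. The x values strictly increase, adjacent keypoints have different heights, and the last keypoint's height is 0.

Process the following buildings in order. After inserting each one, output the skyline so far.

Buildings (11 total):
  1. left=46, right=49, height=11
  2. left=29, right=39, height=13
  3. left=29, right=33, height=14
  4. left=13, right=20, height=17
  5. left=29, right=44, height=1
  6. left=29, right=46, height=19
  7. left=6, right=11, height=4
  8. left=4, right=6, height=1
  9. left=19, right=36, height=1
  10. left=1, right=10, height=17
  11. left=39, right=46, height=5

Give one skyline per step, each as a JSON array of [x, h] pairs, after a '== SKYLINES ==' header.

== SKYLINES ==
[[46,11],[49,0]]
[[29,13],[39,0],[46,11],[49,0]]
[[29,14],[33,13],[39,0],[46,11],[49,0]]
[[13,17],[20,0],[29,14],[33,13],[39,0],[46,11],[49,0]]
[[13,17],[20,0],[29,14],[33,13],[39,1],[44,0],[46,11],[49,0]]
[[13,17],[20,0],[29,19],[46,11],[49,0]]
[[6,4],[11,0],[13,17],[20,0],[29,19],[46,11],[49,0]]
[[4,1],[6,4],[11,0],[13,17],[20,0],[29,19],[46,11],[49,0]]
[[4,1],[6,4],[11,0],[13,17],[20,1],[29,19],[46,11],[49,0]]
[[1,17],[10,4],[11,0],[13,17],[20,1],[29,19],[46,11],[49,0]]
[[1,17],[10,4],[11,0],[13,17],[20,1],[29,19],[46,11],[49,0]]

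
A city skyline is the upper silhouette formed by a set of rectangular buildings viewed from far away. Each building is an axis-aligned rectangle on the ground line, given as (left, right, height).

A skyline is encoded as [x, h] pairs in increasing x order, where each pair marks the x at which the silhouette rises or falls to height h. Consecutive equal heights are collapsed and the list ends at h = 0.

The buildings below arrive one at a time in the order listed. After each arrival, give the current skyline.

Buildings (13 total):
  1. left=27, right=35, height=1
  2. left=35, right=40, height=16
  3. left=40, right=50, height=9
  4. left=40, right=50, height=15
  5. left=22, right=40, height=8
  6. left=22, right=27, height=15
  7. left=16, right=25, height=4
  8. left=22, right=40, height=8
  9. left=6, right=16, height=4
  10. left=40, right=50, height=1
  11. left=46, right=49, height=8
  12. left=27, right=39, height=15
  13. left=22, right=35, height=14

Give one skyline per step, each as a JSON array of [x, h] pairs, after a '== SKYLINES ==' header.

== SKYLINES ==
[[27,1],[35,0]]
[[27,1],[35,16],[40,0]]
[[27,1],[35,16],[40,9],[50,0]]
[[27,1],[35,16],[40,15],[50,0]]
[[22,8],[35,16],[40,15],[50,0]]
[[22,15],[27,8],[35,16],[40,15],[50,0]]
[[16,4],[22,15],[27,8],[35,16],[40,15],[50,0]]
[[16,4],[22,15],[27,8],[35,16],[40,15],[50,0]]
[[6,4],[22,15],[27,8],[35,16],[40,15],[50,0]]
[[6,4],[22,15],[27,8],[35,16],[40,15],[50,0]]
[[6,4],[22,15],[27,8],[35,16],[40,15],[50,0]]
[[6,4],[22,15],[35,16],[40,15],[50,0]]
[[6,4],[22,15],[35,16],[40,15],[50,0]]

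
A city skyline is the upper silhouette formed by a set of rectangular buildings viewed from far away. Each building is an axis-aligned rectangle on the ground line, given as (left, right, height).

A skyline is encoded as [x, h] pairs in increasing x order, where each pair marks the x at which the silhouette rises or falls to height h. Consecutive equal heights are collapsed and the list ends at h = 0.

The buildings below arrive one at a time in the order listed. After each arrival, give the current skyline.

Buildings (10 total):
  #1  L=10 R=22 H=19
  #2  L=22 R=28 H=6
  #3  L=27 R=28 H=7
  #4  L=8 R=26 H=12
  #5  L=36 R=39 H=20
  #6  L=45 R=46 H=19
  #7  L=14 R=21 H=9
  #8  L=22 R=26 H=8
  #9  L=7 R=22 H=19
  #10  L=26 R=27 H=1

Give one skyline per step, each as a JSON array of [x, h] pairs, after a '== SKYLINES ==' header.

== SKYLINES ==
[[10,19],[22,0]]
[[10,19],[22,6],[28,0]]
[[10,19],[22,6],[27,7],[28,0]]
[[8,12],[10,19],[22,12],[26,6],[27,7],[28,0]]
[[8,12],[10,19],[22,12],[26,6],[27,7],[28,0],[36,20],[39,0]]
[[8,12],[10,19],[22,12],[26,6],[27,7],[28,0],[36,20],[39,0],[45,19],[46,0]]
[[8,12],[10,19],[22,12],[26,6],[27,7],[28,0],[36,20],[39,0],[45,19],[46,0]]
[[8,12],[10,19],[22,12],[26,6],[27,7],[28,0],[36,20],[39,0],[45,19],[46,0]]
[[7,19],[22,12],[26,6],[27,7],[28,0],[36,20],[39,0],[45,19],[46,0]]
[[7,19],[22,12],[26,6],[27,7],[28,0],[36,20],[39,0],[45,19],[46,0]]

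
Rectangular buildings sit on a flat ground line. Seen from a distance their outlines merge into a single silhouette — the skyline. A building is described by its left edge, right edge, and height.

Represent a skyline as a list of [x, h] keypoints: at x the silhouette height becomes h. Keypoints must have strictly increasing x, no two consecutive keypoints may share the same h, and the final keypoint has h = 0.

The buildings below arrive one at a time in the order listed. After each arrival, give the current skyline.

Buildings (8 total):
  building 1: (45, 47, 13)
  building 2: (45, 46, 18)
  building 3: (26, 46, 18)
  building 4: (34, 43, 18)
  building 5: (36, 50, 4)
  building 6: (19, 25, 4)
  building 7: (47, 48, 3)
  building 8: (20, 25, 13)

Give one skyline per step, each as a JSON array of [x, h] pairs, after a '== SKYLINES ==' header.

== SKYLINES ==
[[45,13],[47,0]]
[[45,18],[46,13],[47,0]]
[[26,18],[46,13],[47,0]]
[[26,18],[46,13],[47,0]]
[[26,18],[46,13],[47,4],[50,0]]
[[19,4],[25,0],[26,18],[46,13],[47,4],[50,0]]
[[19,4],[25,0],[26,18],[46,13],[47,4],[50,0]]
[[19,4],[20,13],[25,0],[26,18],[46,13],[47,4],[50,0]]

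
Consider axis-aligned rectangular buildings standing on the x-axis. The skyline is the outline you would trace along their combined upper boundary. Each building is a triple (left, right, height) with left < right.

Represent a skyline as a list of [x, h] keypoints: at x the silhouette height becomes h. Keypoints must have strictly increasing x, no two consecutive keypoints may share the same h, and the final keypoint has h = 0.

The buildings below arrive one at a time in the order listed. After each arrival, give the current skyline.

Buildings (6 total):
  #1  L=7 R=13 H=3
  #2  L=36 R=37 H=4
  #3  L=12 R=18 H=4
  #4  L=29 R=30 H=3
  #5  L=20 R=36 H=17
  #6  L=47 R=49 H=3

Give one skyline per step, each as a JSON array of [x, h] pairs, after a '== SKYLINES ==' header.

== SKYLINES ==
[[7,3],[13,0]]
[[7,3],[13,0],[36,4],[37,0]]
[[7,3],[12,4],[18,0],[36,4],[37,0]]
[[7,3],[12,4],[18,0],[29,3],[30,0],[36,4],[37,0]]
[[7,3],[12,4],[18,0],[20,17],[36,4],[37,0]]
[[7,3],[12,4],[18,0],[20,17],[36,4],[37,0],[47,3],[49,0]]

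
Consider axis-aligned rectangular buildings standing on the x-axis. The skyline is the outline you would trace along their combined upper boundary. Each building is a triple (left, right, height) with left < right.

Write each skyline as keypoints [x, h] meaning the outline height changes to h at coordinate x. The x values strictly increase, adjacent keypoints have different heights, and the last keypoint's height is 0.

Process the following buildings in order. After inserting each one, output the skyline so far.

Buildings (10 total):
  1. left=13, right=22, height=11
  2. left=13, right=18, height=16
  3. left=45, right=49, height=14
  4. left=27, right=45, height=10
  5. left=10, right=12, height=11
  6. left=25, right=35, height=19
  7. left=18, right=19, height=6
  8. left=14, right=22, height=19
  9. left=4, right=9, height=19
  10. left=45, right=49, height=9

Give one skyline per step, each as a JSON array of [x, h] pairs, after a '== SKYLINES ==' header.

== SKYLINES ==
[[13,11],[22,0]]
[[13,16],[18,11],[22,0]]
[[13,16],[18,11],[22,0],[45,14],[49,0]]
[[13,16],[18,11],[22,0],[27,10],[45,14],[49,0]]
[[10,11],[12,0],[13,16],[18,11],[22,0],[27,10],[45,14],[49,0]]
[[10,11],[12,0],[13,16],[18,11],[22,0],[25,19],[35,10],[45,14],[49,0]]
[[10,11],[12,0],[13,16],[18,11],[22,0],[25,19],[35,10],[45,14],[49,0]]
[[10,11],[12,0],[13,16],[14,19],[22,0],[25,19],[35,10],[45,14],[49,0]]
[[4,19],[9,0],[10,11],[12,0],[13,16],[14,19],[22,0],[25,19],[35,10],[45,14],[49,0]]
[[4,19],[9,0],[10,11],[12,0],[13,16],[14,19],[22,0],[25,19],[35,10],[45,14],[49,0]]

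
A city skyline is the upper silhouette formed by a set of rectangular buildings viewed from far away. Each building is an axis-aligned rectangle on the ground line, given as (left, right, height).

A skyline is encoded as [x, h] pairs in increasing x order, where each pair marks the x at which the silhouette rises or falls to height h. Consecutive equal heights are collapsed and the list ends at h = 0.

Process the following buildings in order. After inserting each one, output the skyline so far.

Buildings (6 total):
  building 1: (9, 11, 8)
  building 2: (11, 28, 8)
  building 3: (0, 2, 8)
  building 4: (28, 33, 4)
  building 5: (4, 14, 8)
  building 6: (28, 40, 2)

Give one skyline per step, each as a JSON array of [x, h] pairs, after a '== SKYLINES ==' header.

== SKYLINES ==
[[9,8],[11,0]]
[[9,8],[28,0]]
[[0,8],[2,0],[9,8],[28,0]]
[[0,8],[2,0],[9,8],[28,4],[33,0]]
[[0,8],[2,0],[4,8],[28,4],[33,0]]
[[0,8],[2,0],[4,8],[28,4],[33,2],[40,0]]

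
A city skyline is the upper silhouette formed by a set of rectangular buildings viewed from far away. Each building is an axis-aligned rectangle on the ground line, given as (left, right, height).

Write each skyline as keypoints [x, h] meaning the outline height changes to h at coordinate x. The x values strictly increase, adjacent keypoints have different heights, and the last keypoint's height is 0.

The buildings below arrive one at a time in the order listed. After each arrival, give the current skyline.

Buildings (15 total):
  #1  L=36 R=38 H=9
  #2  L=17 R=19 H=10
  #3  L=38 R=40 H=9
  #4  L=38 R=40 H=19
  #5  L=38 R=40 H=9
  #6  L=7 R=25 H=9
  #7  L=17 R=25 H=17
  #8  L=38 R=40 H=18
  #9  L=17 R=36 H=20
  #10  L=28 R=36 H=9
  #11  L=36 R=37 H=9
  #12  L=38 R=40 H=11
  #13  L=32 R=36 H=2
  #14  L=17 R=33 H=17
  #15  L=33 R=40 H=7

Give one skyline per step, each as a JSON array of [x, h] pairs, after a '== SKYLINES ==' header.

== SKYLINES ==
[[36,9],[38,0]]
[[17,10],[19,0],[36,9],[38,0]]
[[17,10],[19,0],[36,9],[40,0]]
[[17,10],[19,0],[36,9],[38,19],[40,0]]
[[17,10],[19,0],[36,9],[38,19],[40,0]]
[[7,9],[17,10],[19,9],[25,0],[36,9],[38,19],[40,0]]
[[7,9],[17,17],[25,0],[36,9],[38,19],[40,0]]
[[7,9],[17,17],[25,0],[36,9],[38,19],[40,0]]
[[7,9],[17,20],[36,9],[38,19],[40,0]]
[[7,9],[17,20],[36,9],[38,19],[40,0]]
[[7,9],[17,20],[36,9],[38,19],[40,0]]
[[7,9],[17,20],[36,9],[38,19],[40,0]]
[[7,9],[17,20],[36,9],[38,19],[40,0]]
[[7,9],[17,20],[36,9],[38,19],[40,0]]
[[7,9],[17,20],[36,9],[38,19],[40,0]]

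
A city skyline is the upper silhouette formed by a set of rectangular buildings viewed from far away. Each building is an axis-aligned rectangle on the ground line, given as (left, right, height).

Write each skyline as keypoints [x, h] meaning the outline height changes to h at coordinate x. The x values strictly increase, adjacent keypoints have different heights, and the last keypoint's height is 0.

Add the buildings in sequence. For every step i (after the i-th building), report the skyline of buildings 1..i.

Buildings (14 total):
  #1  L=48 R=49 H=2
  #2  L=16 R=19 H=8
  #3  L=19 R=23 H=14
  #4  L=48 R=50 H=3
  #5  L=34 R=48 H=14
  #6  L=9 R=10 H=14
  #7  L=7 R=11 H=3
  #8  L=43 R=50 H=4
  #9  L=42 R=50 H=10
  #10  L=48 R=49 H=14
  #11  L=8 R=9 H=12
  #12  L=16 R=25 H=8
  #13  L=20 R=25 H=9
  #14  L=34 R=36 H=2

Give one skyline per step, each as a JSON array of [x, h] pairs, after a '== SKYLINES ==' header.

== SKYLINES ==
[[48,2],[49,0]]
[[16,8],[19,0],[48,2],[49,0]]
[[16,8],[19,14],[23,0],[48,2],[49,0]]
[[16,8],[19,14],[23,0],[48,3],[50,0]]
[[16,8],[19,14],[23,0],[34,14],[48,3],[50,0]]
[[9,14],[10,0],[16,8],[19,14],[23,0],[34,14],[48,3],[50,0]]
[[7,3],[9,14],[10,3],[11,0],[16,8],[19,14],[23,0],[34,14],[48,3],[50,0]]
[[7,3],[9,14],[10,3],[11,0],[16,8],[19,14],[23,0],[34,14],[48,4],[50,0]]
[[7,3],[9,14],[10,3],[11,0],[16,8],[19,14],[23,0],[34,14],[48,10],[50,0]]
[[7,3],[9,14],[10,3],[11,0],[16,8],[19,14],[23,0],[34,14],[49,10],[50,0]]
[[7,3],[8,12],[9,14],[10,3],[11,0],[16,8],[19,14],[23,0],[34,14],[49,10],[50,0]]
[[7,3],[8,12],[9,14],[10,3],[11,0],[16,8],[19,14],[23,8],[25,0],[34,14],[49,10],[50,0]]
[[7,3],[8,12],[9,14],[10,3],[11,0],[16,8],[19,14],[23,9],[25,0],[34,14],[49,10],[50,0]]
[[7,3],[8,12],[9,14],[10,3],[11,0],[16,8],[19,14],[23,9],[25,0],[34,14],[49,10],[50,0]]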